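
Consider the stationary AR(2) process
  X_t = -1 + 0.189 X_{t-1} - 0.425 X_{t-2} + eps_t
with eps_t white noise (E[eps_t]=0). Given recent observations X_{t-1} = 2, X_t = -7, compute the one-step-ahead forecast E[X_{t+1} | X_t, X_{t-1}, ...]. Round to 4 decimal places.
E[X_{t+1} \mid \mathcal F_t] = -3.1730

For an AR(p) model X_t = c + sum_i phi_i X_{t-i} + eps_t, the
one-step-ahead conditional mean is
  E[X_{t+1} | X_t, ...] = c + sum_i phi_i X_{t+1-i}.
Substitute known values:
  E[X_{t+1} | ...] = -1 + (0.189) * (-7) + (-0.425) * (2)
                   = -3.1730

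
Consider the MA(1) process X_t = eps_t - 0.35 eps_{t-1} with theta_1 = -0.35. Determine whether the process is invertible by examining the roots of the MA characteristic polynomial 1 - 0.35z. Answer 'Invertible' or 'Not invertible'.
\text{Invertible}

The MA(q) characteristic polynomial is P(z) = 1 - 0.35z.
Invertibility requires all roots to lie outside the unit circle, i.e. |z| > 1 for every root.
This is linear in z: 1 + (-0.35) z = 0  =>  z = -1/(-0.35) = 2.857143,  |z| = 2.857143.
Moduli of all roots: 2.8571.
All moduli strictly greater than 1? Yes.
Verdict: Invertible.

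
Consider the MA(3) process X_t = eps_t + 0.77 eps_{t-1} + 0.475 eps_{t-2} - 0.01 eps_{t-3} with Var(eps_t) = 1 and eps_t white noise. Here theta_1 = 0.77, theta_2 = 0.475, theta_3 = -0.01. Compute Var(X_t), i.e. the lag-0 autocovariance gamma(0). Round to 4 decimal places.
\gamma(0) = 1.8186

For an MA(q) process X_t = eps_t + sum_i theta_i eps_{t-i} with
Var(eps_t) = sigma^2, the variance is
  gamma(0) = sigma^2 * (1 + sum_i theta_i^2).
  sum_i theta_i^2 = (0.77)^2 + (0.475)^2 + (-0.01)^2 = 0.5929 + 0.225625 + 0.0001 = 0.818625.
  gamma(0) = 1 * (1 + 0.818625) = 1 * 1.818625 = 1.818625, which rounds to 1.8186.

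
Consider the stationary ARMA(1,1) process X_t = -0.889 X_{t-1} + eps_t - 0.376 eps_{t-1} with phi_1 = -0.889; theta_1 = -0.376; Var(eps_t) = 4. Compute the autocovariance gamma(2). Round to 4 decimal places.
\gamma(2) = 28.6246

Multiply the model equation by X_{t-k} and take expectations. With theta_0 = psi_0 = 1 and psi_j the MA(infinity) weights, this gives
  gamma(k) - sum_i phi_i gamma(k-i) = c_k,
  c_k = sigma^2 * sum_{j=k..q} theta_j psi_{j-k}   (c_k = 0 for k > q),
using gamma(-m) = gamma(m).
psi-weights needed (psi_j = theta_j + sum_i phi_i psi_{j-i}):
  psi_1 = theta_1 + phi_1 = -0.376 + (-0.889) = -1.265
Right-hand sides:
  c_0 = sigma^2 (1 + theta_1 psi_1) = 4 * (1 + (-0.376)(-1.265)) = 4 * 1.47564 = 5.90256
  c_1 = sigma^2 theta_1 = 4 * (-0.376) = -1.504
  c_2 = 0
Equations for k = 0 and k = 1 (AR order 1):
  gamma(0) = phi_1 gamma(1) + c_0
  gamma(1) = phi_1 gamma(0) + c_1
Substituting the second into the first: gamma(0) (1 - phi_1^2) = c_0 + phi_1 c_1, so
  gamma(0) = (c_0 + phi_1 c_1) / (1 - phi_1^2) = (5.90256 + (-0.889)(-1.504)) / (1 - (-0.889)^2) = 7.239616 / 0.209679 = 34.527139.
  gamma(1) = phi_1 gamma(0) + c_1 = (-0.889)(34.527139) + (-1.504) = -32.198627.
For k = 2 (> q): gamma(2) = phi_1 gamma(1) = (-0.889)(-32.198627) = 28.624579.
Therefore gamma(2) = 28.6246 (to 4 decimal places).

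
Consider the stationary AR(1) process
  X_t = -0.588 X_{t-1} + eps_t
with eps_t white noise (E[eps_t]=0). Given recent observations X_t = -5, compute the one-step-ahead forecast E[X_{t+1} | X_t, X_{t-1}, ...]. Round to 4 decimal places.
E[X_{t+1} \mid \mathcal F_t] = 2.9400

For an AR(p) model X_t = c + sum_i phi_i X_{t-i} + eps_t, the
one-step-ahead conditional mean is
  E[X_{t+1} | X_t, ...] = c + sum_i phi_i X_{t+1-i}.
Substitute known values:
  E[X_{t+1} | ...] = (-0.588) * (-5)
                   = 2.9400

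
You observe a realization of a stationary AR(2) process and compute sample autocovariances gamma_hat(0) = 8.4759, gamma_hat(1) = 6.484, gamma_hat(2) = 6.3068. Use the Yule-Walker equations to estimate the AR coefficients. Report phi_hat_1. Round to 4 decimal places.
\hat\phi_{1} = 0.4720

The Yule-Walker equations for an AR(p) process read, in matrix form,
  Gamma_p phi = r_p,   with   (Gamma_p)_{ij} = gamma(|i - j|),
                       (r_p)_i = gamma(i),   i,j = 1..p.
Substitute the sample gammas (Toeplitz matrix and right-hand side of size 2):
  Gamma_p = [[8.4759, 6.484], [6.484, 8.4759]]
  r_p     = [6.484, 6.3068]
Written out:
  8.4759 phi_1 + 6.484 phi_2 = 6.484
  6.484 phi_1 + 8.4759 phi_2 = 6.3068
Solve by Cramer's rule:
  det = gamma(0)^2 - gamma(1)^2 = (8.4759)^2 - (6.484)^2 = 71.84088081 - 42.042256 = 29.79862481
  phi_hat_1 = [gamma(1) gamma(0) - gamma(1) gamma(2)] / det = [(6.484)(8.4759) - (6.484)(6.3068)] / 29.79862481 = 14.0644444 / 29.79862481 = 0.472
  phi_hat_2 = [gamma(0) gamma(2) - gamma(1)^2] / det = [(8.4759)(6.3068) - (6.484)^2] / 29.79862481 = 11.41355012 / 29.79862481 = 0.383
So phi_hat = [0.4720, 0.3830].
Therefore phi_hat_1 = 0.4720.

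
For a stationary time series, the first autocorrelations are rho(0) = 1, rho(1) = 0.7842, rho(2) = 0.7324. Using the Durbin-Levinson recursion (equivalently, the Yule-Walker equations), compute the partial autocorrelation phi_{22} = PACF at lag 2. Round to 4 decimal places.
\phi_{22} = 0.3050

The PACF at lag k is phi_{kk}, the last component of the solution
to the Yule-Walker system G_k phi = r_k where
  (G_k)_{ij} = rho(|i - j|), (r_k)_i = rho(i), i,j = 1..k.
Equivalently, Durbin-Levinson gives phi_{kk} iteratively:
  phi_{11} = rho(1)
  phi_{kk} = [rho(k) - sum_{j=1..k-1} phi_{k-1,j} rho(k-j)]
            / [1 - sum_{j=1..k-1} phi_{k-1,j} rho(j)],
  phi_{k,j} = phi_{k-1,j} - phi_{kk} phi_{k-1,k-j},  j = 1..k-1.
Step k = 1:
  phi_11 = rho(1) = 0.7842.
Step k = 2:
  phi_22 = [rho(2) - phi_11 rho(1)] / [1 - phi_11 rho(1)] = [0.7324 - (0.7842)(0.7842)] / [1 - (0.7842)(0.7842)]
         = 0.11743036 / 0.38503036 = 0.305.
Therefore phi_{22} = 0.3050.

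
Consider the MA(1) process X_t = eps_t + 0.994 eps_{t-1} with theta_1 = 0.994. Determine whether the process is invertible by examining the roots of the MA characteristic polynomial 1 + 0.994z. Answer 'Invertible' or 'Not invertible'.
\text{Invertible}

The MA(q) characteristic polynomial is P(z) = 1 + 0.994z.
Invertibility requires all roots to lie outside the unit circle, i.e. |z| > 1 for every root.
This is linear in z: 1 + (0.994) z = 0  =>  z = -1/(0.994) = -1.006036,  |z| = 1.006036.
Moduli of all roots: 1.0060.
All moduli strictly greater than 1? Yes.
Verdict: Invertible.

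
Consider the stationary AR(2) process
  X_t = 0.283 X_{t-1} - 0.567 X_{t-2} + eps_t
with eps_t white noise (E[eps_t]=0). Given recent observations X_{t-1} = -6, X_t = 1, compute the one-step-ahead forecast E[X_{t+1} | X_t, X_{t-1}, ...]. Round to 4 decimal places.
E[X_{t+1} \mid \mathcal F_t] = 3.6850

For an AR(p) model X_t = c + sum_i phi_i X_{t-i} + eps_t, the
one-step-ahead conditional mean is
  E[X_{t+1} | X_t, ...] = c + sum_i phi_i X_{t+1-i}.
Substitute known values:
  E[X_{t+1} | ...] = (0.283) * (1) + (-0.567) * (-6)
                   = 3.6850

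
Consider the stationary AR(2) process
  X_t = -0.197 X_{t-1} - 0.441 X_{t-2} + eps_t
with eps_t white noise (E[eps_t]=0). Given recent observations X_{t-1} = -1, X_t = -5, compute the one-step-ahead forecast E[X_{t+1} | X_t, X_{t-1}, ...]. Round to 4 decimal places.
E[X_{t+1} \mid \mathcal F_t] = 1.4260

For an AR(p) model X_t = c + sum_i phi_i X_{t-i} + eps_t, the
one-step-ahead conditional mean is
  E[X_{t+1} | X_t, ...] = c + sum_i phi_i X_{t+1-i}.
Substitute known values:
  E[X_{t+1} | ...] = (-0.197) * (-5) + (-0.441) * (-1)
                   = 1.4260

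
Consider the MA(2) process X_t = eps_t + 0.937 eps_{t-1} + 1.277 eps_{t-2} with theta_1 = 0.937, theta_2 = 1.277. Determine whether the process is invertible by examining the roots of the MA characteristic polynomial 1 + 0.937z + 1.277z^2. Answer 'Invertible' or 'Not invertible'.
\text{Not invertible}

The MA(q) characteristic polynomial is P(z) = 1 + 0.937z + 1.277z^2.
Invertibility requires all roots to lie outside the unit circle, i.e. |z| > 1 for every root.
Set 1 + (0.937) z + (1.277) z^2 = 0, i.e. a z^2 + b z + c = 0 with a = 1.277, b = 0.937, c = 1.
Discriminant D = b^2 - 4ac = (0.937)^2 - 4*(1.277)*1 = 0.877969 - (5.108) = -4.230031.
D < 0, so the roots are the complex-conjugate pair z = (-b +/- i sqrt(-D)) / (2a) = -0.3669 +/- 0.8053i.
For a conjugate pair |z|^2 = z * conj(z) = (product of roots) = c/a = 1/(1.277) = 0.783085, so |z| = sqrt(0.783085) = 0.8849 for both roots.
Moduli of all roots: 0.8849, 0.8849.
All moduli strictly greater than 1? No.
Verdict: Not invertible.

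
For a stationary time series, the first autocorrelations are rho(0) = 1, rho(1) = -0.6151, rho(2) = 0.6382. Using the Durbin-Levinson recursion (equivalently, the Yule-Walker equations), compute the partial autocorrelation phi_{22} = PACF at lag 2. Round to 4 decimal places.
\phi_{22} = 0.4180

The PACF at lag k is phi_{kk}, the last component of the solution
to the Yule-Walker system G_k phi = r_k where
  (G_k)_{ij} = rho(|i - j|), (r_k)_i = rho(i), i,j = 1..k.
Equivalently, Durbin-Levinson gives phi_{kk} iteratively:
  phi_{11} = rho(1)
  phi_{kk} = [rho(k) - sum_{j=1..k-1} phi_{k-1,j} rho(k-j)]
            / [1 - sum_{j=1..k-1} phi_{k-1,j} rho(j)],
  phi_{k,j} = phi_{k-1,j} - phi_{kk} phi_{k-1,k-j},  j = 1..k-1.
Step k = 1:
  phi_11 = rho(1) = -0.6151.
Step k = 2:
  phi_22 = [rho(2) - phi_11 rho(1)] / [1 - phi_11 rho(1)] = [0.6382 - (-0.6151)(-0.6151)] / [1 - (-0.6151)(-0.6151)]
         = 0.25985199 / 0.62165199 = 0.418.
Therefore phi_{22} = 0.4180.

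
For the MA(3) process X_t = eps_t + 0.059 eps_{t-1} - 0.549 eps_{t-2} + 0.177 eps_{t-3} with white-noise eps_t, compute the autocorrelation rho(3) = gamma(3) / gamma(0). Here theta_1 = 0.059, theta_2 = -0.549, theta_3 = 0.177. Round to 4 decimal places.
\rho(3) = 0.1325

For an MA(q) process with theta_0 = 1, the autocovariance is
  gamma(k) = sigma^2 * sum_{i=0..q-k} theta_i * theta_{i+k},
and rho(k) = gamma(k) / gamma(0). Sigma^2 cancels.
  numerator   = (1)*(0.177) = 0.177.
  denominator = (1)^2 + (0.059)^2 + (-0.549)^2 + (0.177)^2 = 1.336211.
  rho(3) = 0.177 / 1.336211 = 0.1325.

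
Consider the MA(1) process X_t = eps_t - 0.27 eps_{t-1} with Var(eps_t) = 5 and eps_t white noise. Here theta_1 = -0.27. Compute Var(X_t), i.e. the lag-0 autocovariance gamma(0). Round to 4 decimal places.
\gamma(0) = 5.3645

For an MA(q) process X_t = eps_t + sum_i theta_i eps_{t-i} with
Var(eps_t) = sigma^2, the variance is
  gamma(0) = sigma^2 * (1 + sum_i theta_i^2).
  sum_i theta_i^2 = (-0.27)^2 = 0.0729.
  gamma(0) = 5 * (1 + 0.0729) = 5 * 1.0729 = 5.3645.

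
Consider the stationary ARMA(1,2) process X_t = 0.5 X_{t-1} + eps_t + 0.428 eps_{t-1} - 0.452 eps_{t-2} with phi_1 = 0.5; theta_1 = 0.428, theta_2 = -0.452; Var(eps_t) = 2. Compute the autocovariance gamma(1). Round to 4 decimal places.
\gamma(1) = 1.8785

Multiply the model equation by X_{t-k} and take expectations. With theta_0 = psi_0 = 1 and psi_j the MA(infinity) weights, this gives
  gamma(k) - sum_i phi_i gamma(k-i) = c_k,
  c_k = sigma^2 * sum_{j=k..q} theta_j psi_{j-k}   (c_k = 0 for k > q),
using gamma(-m) = gamma(m).
psi-weights needed (psi_j = theta_j + sum_i phi_i psi_{j-i}):
  psi_1 = theta_1 + phi_1 = 0.428 + (0.5) = 0.928
  psi_2 = theta_2 + phi_1 psi_1 = -0.452 + (0.5)(0.928) = 0.012
Right-hand sides:
  c_0 = sigma^2 (1 + theta_1 psi_1 + theta_2 psi_2) = 2 * (1 + (0.428)(0.928) + (-0.452)(0.012)) = 2 * 1.39176 = 2.78352
  c_1 = sigma^2 (theta_1 + theta_2 psi_1) = 2 * (0.428 + (-0.452)(0.928)) = 0.017088
  c_2 = sigma^2 theta_2 = 2 * (-0.452) = -0.904
Equations for k = 0 and k = 1 (AR order 1):
  gamma(0) = phi_1 gamma(1) + c_0
  gamma(1) = phi_1 gamma(0) + c_1
Substituting the second into the first: gamma(0) (1 - phi_1^2) = c_0 + phi_1 c_1, so
  gamma(0) = (c_0 + phi_1 c_1) / (1 - phi_1^2) = (2.78352 + (0.5)(0.017088)) / (1 - (0.5)^2) = 2.792064 / 0.75 = 3.722752.
  gamma(1) = phi_1 gamma(0) + c_1 = (0.5)(3.722752) + (0.017088) = 1.878464.
Therefore gamma(1) = 1.8785 (to 4 decimal places).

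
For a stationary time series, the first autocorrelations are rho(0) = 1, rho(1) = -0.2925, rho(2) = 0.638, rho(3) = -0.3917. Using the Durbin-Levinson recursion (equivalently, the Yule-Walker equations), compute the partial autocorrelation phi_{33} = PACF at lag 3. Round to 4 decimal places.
\phi_{33} = -0.2430

The PACF at lag k is phi_{kk}, the last component of the solution
to the Yule-Walker system G_k phi = r_k where
  (G_k)_{ij} = rho(|i - j|), (r_k)_i = rho(i), i,j = 1..k.
Equivalently, Durbin-Levinson gives phi_{kk} iteratively:
  phi_{11} = rho(1)
  phi_{kk} = [rho(k) - sum_{j=1..k-1} phi_{k-1,j} rho(k-j)]
            / [1 - sum_{j=1..k-1} phi_{k-1,j} rho(j)],
  phi_{k,j} = phi_{k-1,j} - phi_{kk} phi_{k-1,k-j},  j = 1..k-1.
Step k = 1:
  phi_11 = rho(1) = -0.2925.
Step k = 2:
  phi_22 = [rho(2) - phi_11 rho(1)] / [1 - phi_11 rho(1)] = [0.638 - (-0.2925)(-0.2925)] / [1 - (-0.2925)(-0.2925)]
         = 0.55244375 / 0.91444375 = 0.604131.
  Update: phi_21 = phi_11 - phi_22 phi_11 = -0.2925 - (0.604131)(-0.2925) = -0.115792.
Step k = 3:
  phi_33 = [rho(3) - phi_21 rho(2) - phi_22 rho(1)] / [1 - phi_21 rho(1) - phi_22 rho(2)]
    numerator   = -0.3917 - (-0.115792)(0.638) - (0.604131)(-0.2925) = -0.1411166
    denominator = 1 - (-0.115792)(-0.2925) - (0.604131)(0.638) = 0.5806954
  phi_33 = -0.1411166 / 0.5806954 = -0.243.
Therefore phi_{33} = -0.2430.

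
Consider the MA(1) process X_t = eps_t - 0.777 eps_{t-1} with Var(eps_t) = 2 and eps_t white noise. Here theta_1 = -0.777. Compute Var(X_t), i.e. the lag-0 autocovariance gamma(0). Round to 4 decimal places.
\gamma(0) = 3.2075

For an MA(q) process X_t = eps_t + sum_i theta_i eps_{t-i} with
Var(eps_t) = sigma^2, the variance is
  gamma(0) = sigma^2 * (1 + sum_i theta_i^2).
  sum_i theta_i^2 = (-0.777)^2 = 0.603729.
  gamma(0) = 2 * (1 + 0.603729) = 2 * 1.603729 = 3.207458, which rounds to 3.2075.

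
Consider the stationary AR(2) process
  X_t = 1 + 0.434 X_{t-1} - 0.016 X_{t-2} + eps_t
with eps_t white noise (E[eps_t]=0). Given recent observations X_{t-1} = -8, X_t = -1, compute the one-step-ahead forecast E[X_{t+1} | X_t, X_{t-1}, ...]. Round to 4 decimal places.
E[X_{t+1} \mid \mathcal F_t] = 0.6940

For an AR(p) model X_t = c + sum_i phi_i X_{t-i} + eps_t, the
one-step-ahead conditional mean is
  E[X_{t+1} | X_t, ...] = c + sum_i phi_i X_{t+1-i}.
Substitute known values:
  E[X_{t+1} | ...] = 1 + (0.434) * (-1) + (-0.016) * (-8)
                   = 0.6940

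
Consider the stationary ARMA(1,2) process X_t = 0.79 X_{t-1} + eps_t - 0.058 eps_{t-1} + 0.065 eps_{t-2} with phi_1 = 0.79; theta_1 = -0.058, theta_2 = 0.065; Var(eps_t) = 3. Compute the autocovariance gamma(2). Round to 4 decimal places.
\gamma(2) = 5.1069

Multiply the model equation by X_{t-k} and take expectations. With theta_0 = psi_0 = 1 and psi_j the MA(infinity) weights, this gives
  gamma(k) - sum_i phi_i gamma(k-i) = c_k,
  c_k = sigma^2 * sum_{j=k..q} theta_j psi_{j-k}   (c_k = 0 for k > q),
using gamma(-m) = gamma(m).
psi-weights needed (psi_j = theta_j + sum_i phi_i psi_{j-i}):
  psi_1 = theta_1 + phi_1 = -0.058 + (0.79) = 0.732
  psi_2 = theta_2 + phi_1 psi_1 = 0.065 + (0.79)(0.732) = 0.64328
Right-hand sides:
  c_0 = sigma^2 (1 + theta_1 psi_1 + theta_2 psi_2) = 3 * (1 + (-0.058)(0.732) + (0.065)(0.64328)) = 3 * 0.999357 = 2.998072
  c_1 = sigma^2 (theta_1 + theta_2 psi_1) = 3 * (-0.058 + (0.065)(0.732)) = -0.03126
  c_2 = sigma^2 theta_2 = 3 * (0.065) = 0.195
Equations for k = 0 and k = 1 (AR order 1):
  gamma(0) = phi_1 gamma(1) + c_0
  gamma(1) = phi_1 gamma(0) + c_1
Substituting the second into the first: gamma(0) (1 - phi_1^2) = c_0 + phi_1 c_1, so
  gamma(0) = (c_0 + phi_1 c_1) / (1 - phi_1^2) = (2.998072 + (0.79)(-0.03126)) / (1 - (0.79)^2) = 2.973376 / 0.3759 = 7.910019.
  gamma(1) = phi_1 gamma(0) + c_1 = (0.79)(7.910019) + (-0.03126) = 6.217655.
For k = 2: gamma(2) = phi_1 gamma(1) + c_2
  = (0.79)(6.217655) + (0.195) = 5.106948.
Therefore gamma(2) = 5.1069 (to 4 decimal places).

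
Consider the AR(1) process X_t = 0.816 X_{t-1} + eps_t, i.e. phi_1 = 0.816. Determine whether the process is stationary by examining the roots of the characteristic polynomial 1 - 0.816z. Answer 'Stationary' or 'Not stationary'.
\text{Stationary}

The AR(p) characteristic polynomial is P(z) = 1 - 0.816z.
Stationarity requires all roots to lie outside the unit circle, i.e. |z| > 1 for every root.
This is linear in z: 1 + (-0.816) z = 0  =>  z = -1/(-0.816) = 1.22549,  |z| = 1.22549.
Moduli of all roots: 1.2255.
All moduli strictly greater than 1? Yes.
Verdict: Stationary.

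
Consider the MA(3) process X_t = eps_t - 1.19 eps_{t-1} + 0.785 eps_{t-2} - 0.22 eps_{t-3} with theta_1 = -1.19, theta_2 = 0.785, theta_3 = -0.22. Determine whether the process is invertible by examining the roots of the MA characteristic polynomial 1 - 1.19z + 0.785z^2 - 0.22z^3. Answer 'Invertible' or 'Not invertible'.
\text{Invertible}

The MA(q) characteristic polynomial is P(z) = 1 - 1.19z + 0.785z^2 - 0.22z^3.
Invertibility requires all roots to lie outside the unit circle, i.e. |z| > 1 for every root.
Degree 3: look for a simple real root z0 first, then factor out (1 - z/z0) and solve the remaining quadratic.
Testing z0 = 2: P(2) = 1 + (-1.19)(2) + (0.785)(2)^2 + (-0.22)(2)^3
  = 1 + (-2.38) + (3.14) + (-1.76) = 0.  So z_0 = 2 is a root, |z_0| = 2.
Divide out the factor (1 - 0.5 z) = (1 - z/z0) (since 1/z0 = 0.5):
  P(z) = (1 - 0.5 z)(1 + (-0.69) z + (0.44) z^2)
  [check: z-coef -0.69 - (0.5) = -1.19; z^2-coef 0.44 - (0.5)(-0.69) = 0.785; z^3-coef -(0.5)(0.44) = -0.22.]
Remaining roots from the quadratic factor 1 + (-0.69) z + (0.44) z^2:
  Set 1 + (-0.69) z + (0.44) z^2 = 0, i.e. a z^2 + b z + c = 0 with a = 0.44, b = -0.69, c = 1.
  Discriminant D = b^2 - 4ac = (-0.69)^2 - 4*(0.44)*1 = 0.4761 - (1.76) = -1.2839.
  D < 0, so the roots are the complex-conjugate pair z = (-b +/- i sqrt(-D)) / (2a) = 0.7841 +/- 1.2876i.
  For a conjugate pair |z|^2 = z * conj(z) = (product of roots) = c/a = 1/(0.44) = 2.272727, so |z| = sqrt(2.272727) = 1.5076 for both roots.
Moduli of all roots: 2.0000, 1.5076, 1.5076.
All moduli strictly greater than 1? Yes.
Verdict: Invertible.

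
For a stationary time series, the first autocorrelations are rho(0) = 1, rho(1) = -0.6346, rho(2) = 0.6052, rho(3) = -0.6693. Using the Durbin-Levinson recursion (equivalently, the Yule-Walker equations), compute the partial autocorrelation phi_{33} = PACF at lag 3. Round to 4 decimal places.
\phi_{33} = -0.3789

The PACF at lag k is phi_{kk}, the last component of the solution
to the Yule-Walker system G_k phi = r_k where
  (G_k)_{ij} = rho(|i - j|), (r_k)_i = rho(i), i,j = 1..k.
Equivalently, Durbin-Levinson gives phi_{kk} iteratively:
  phi_{11} = rho(1)
  phi_{kk} = [rho(k) - sum_{j=1..k-1} phi_{k-1,j} rho(k-j)]
            / [1 - sum_{j=1..k-1} phi_{k-1,j} rho(j)],
  phi_{k,j} = phi_{k-1,j} - phi_{kk} phi_{k-1,k-j},  j = 1..k-1.
Step k = 1:
  phi_11 = rho(1) = -0.6346.
Step k = 2:
  phi_22 = [rho(2) - phi_11 rho(1)] / [1 - phi_11 rho(1)] = [0.6052 - (-0.6346)(-0.6346)] / [1 - (-0.6346)(-0.6346)]
         = 0.20248284 / 0.59728284 = 0.339007.
  Update: phi_21 = phi_11 - phi_22 phi_11 = -0.6346 - (0.339007)(-0.6346) = -0.419466.
Step k = 3:
  phi_33 = [rho(3) - phi_21 rho(2) - phi_22 rho(1)] / [1 - phi_21 rho(1) - phi_22 rho(2)]
    numerator   = -0.6693 - (-0.419466)(0.6052) - (0.339007)(-0.6346) = -0.20030533
    denominator = 1 - (-0.419466)(-0.6346) - (0.339007)(0.6052) = 0.52863982
  phi_33 = -0.20030533 / 0.52863982 = -0.3789.
Therefore phi_{33} = -0.3789.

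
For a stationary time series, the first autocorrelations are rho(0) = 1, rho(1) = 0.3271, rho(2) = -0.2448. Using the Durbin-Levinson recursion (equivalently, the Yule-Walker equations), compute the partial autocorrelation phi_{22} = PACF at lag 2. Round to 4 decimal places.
\phi_{22} = -0.3939

The PACF at lag k is phi_{kk}, the last component of the solution
to the Yule-Walker system G_k phi = r_k where
  (G_k)_{ij} = rho(|i - j|), (r_k)_i = rho(i), i,j = 1..k.
Equivalently, Durbin-Levinson gives phi_{kk} iteratively:
  phi_{11} = rho(1)
  phi_{kk} = [rho(k) - sum_{j=1..k-1} phi_{k-1,j} rho(k-j)]
            / [1 - sum_{j=1..k-1} phi_{k-1,j} rho(j)],
  phi_{k,j} = phi_{k-1,j} - phi_{kk} phi_{k-1,k-j},  j = 1..k-1.
Step k = 1:
  phi_11 = rho(1) = 0.3271.
Step k = 2:
  phi_22 = [rho(2) - phi_11 rho(1)] / [1 - phi_11 rho(1)] = [-0.2448 - (0.3271)(0.3271)] / [1 - (0.3271)(0.3271)]
         = -0.35179441 / 0.89300559 = -0.3939.
Therefore phi_{22} = -0.3939.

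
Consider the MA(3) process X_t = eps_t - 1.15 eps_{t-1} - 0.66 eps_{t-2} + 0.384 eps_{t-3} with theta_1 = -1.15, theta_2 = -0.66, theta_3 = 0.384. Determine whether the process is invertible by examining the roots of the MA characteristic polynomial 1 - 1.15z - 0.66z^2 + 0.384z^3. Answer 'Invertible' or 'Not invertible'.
\text{Not invertible}

The MA(q) characteristic polynomial is P(z) = 1 - 1.15z - 0.66z^2 + 0.384z^3.
Invertibility requires all roots to lie outside the unit circle, i.e. |z| > 1 for every root.
Degree 3: look for a simple real root z0 first, then factor out (1 - z/z0) and solve the remaining quadratic.
Testing z0 = 2.5: P(2.5) = 1 + (-1.15)(2.5) + (-0.66)(2.5)^2 + (0.384)(2.5)^3
  = 1 + (-2.875) + (-4.125) + (6) = 0.  So z_0 = 2.5 is a root, |z_0| = 2.5.
Divide out the factor (1 - 0.4 z) = (1 - z/z0) (since 1/z0 = 0.4):
  P(z) = (1 - 0.4 z)(1 + (-0.75) z + (-0.96) z^2)
  [check: z-coef -0.75 - (0.4) = -1.15; z^2-coef -0.96 - (0.4)(-0.75) = -0.66; z^3-coef -(0.4)(-0.96) = 0.384.]
Remaining roots from the quadratic factor 1 + (-0.75) z + (-0.96) z^2:
  Set 1 + (-0.75) z + (-0.96) z^2 = 0, i.e. a z^2 + b z + c = 0 with a = -0.96, b = -0.75, c = 1.
  Discriminant D = b^2 - 4ac = (-0.75)^2 - 4*(-0.96)*1 = 0.5625 - (-3.84) = 4.4025.
  D >= 0, so the roots are real: z = (-b +/- sqrt(D)) / (2a) = (0.75 +/- 2.098214) / (-1.92).
    z_1 = (0.75 + 2.098214) / (-1.92) = -1.4834,   |z_1| = 1.4834.
    z_2 = (0.75 - 2.098214) / (-1.92) = 0.7022,   |z_2| = 0.7022.
Moduli of all roots: 2.5000, 1.4834, 0.7022.
All moduli strictly greater than 1? No.
Verdict: Not invertible.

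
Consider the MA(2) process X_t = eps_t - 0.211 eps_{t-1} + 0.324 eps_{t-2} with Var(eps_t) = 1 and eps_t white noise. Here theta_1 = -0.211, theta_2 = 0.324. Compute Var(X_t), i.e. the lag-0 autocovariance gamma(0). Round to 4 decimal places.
\gamma(0) = 1.1495

For an MA(q) process X_t = eps_t + sum_i theta_i eps_{t-i} with
Var(eps_t) = sigma^2, the variance is
  gamma(0) = sigma^2 * (1 + sum_i theta_i^2).
  sum_i theta_i^2 = (-0.211)^2 + (0.324)^2 = 0.044521 + 0.104976 = 0.149497.
  gamma(0) = 1 * (1 + 0.149497) = 1 * 1.149497 = 1.149497, which rounds to 1.1495.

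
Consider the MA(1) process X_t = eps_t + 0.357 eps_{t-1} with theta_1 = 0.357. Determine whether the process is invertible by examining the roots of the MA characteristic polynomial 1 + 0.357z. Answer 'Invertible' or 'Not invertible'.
\text{Invertible}

The MA(q) characteristic polynomial is P(z) = 1 + 0.357z.
Invertibility requires all roots to lie outside the unit circle, i.e. |z| > 1 for every root.
This is linear in z: 1 + (0.357) z = 0  =>  z = -1/(0.357) = -2.80112,  |z| = 2.80112.
Moduli of all roots: 2.8011.
All moduli strictly greater than 1? Yes.
Verdict: Invertible.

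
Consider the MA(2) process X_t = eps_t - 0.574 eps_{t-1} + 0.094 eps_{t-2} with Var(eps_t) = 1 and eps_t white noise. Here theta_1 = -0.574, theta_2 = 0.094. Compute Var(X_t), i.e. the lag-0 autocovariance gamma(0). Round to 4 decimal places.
\gamma(0) = 1.3383

For an MA(q) process X_t = eps_t + sum_i theta_i eps_{t-i} with
Var(eps_t) = sigma^2, the variance is
  gamma(0) = sigma^2 * (1 + sum_i theta_i^2).
  sum_i theta_i^2 = (-0.574)^2 + (0.094)^2 = 0.329476 + 0.008836 = 0.338312.
  gamma(0) = 1 * (1 + 0.338312) = 1 * 1.338312 = 1.338312, which rounds to 1.3383.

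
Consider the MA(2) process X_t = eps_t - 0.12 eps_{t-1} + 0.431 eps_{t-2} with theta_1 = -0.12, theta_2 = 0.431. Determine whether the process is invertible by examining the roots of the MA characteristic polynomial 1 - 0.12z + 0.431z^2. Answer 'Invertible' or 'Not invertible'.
\text{Invertible}

The MA(q) characteristic polynomial is P(z) = 1 - 0.12z + 0.431z^2.
Invertibility requires all roots to lie outside the unit circle, i.e. |z| > 1 for every root.
Set 1 + (-0.12) z + (0.431) z^2 = 0, i.e. a z^2 + b z + c = 0 with a = 0.431, b = -0.12, c = 1.
Discriminant D = b^2 - 4ac = (-0.12)^2 - 4*(0.431)*1 = 0.0144 - (1.724) = -1.7096.
D < 0, so the roots are the complex-conjugate pair z = (-b +/- i sqrt(-D)) / (2a) = 0.1392 +/- 1.5168i.
For a conjugate pair |z|^2 = z * conj(z) = (product of roots) = c/a = 1/(0.431) = 2.320186, so |z| = sqrt(2.320186) = 1.5232 for both roots.
Moduli of all roots: 1.5232, 1.5232.
All moduli strictly greater than 1? Yes.
Verdict: Invertible.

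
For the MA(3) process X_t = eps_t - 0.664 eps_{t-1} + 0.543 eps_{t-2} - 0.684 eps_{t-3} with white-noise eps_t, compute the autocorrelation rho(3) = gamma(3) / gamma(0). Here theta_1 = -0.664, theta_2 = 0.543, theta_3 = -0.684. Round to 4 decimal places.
\rho(3) = -0.3104

For an MA(q) process with theta_0 = 1, the autocovariance is
  gamma(k) = sigma^2 * sum_{i=0..q-k} theta_i * theta_{i+k},
and rho(k) = gamma(k) / gamma(0). Sigma^2 cancels.
  numerator   = (1)*(-0.684) = -0.684.
  denominator = (1)^2 + (-0.664)^2 + (0.543)^2 + (-0.684)^2 = 2.203601.
  rho(3) = -0.684 / 2.203601 = -0.3104.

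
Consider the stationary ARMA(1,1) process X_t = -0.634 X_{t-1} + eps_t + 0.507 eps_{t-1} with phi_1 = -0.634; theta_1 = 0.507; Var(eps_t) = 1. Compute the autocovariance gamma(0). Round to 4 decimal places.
\gamma(0) = 1.0270

Multiply the model equation by X_{t-k} and take expectations. With theta_0 = psi_0 = 1 and psi_j the MA(infinity) weights, this gives
  gamma(k) - sum_i phi_i gamma(k-i) = c_k,
  c_k = sigma^2 * sum_{j=k..q} theta_j psi_{j-k}   (c_k = 0 for k > q),
using gamma(-m) = gamma(m).
psi-weights needed (psi_j = theta_j + sum_i phi_i psi_{j-i}):
  psi_1 = theta_1 + phi_1 = 0.507 + (-0.634) = -0.127
Right-hand sides:
  c_0 = sigma^2 (1 + theta_1 psi_1) = 1 * (1 + (0.507)(-0.127)) = 1 * 0.935611 = 0.935611
  c_1 = sigma^2 theta_1 = 1 * (0.507) = 0.507
  c_2 = 0
Equations for k = 0 and k = 1 (AR order 1):
  gamma(0) = phi_1 gamma(1) + c_0
  gamma(1) = phi_1 gamma(0) + c_1
Substituting the second into the first: gamma(0) (1 - phi_1^2) = c_0 + phi_1 c_1, so
  gamma(0) = (c_0 + phi_1 c_1) / (1 - phi_1^2) = (0.935611 + (-0.634)(0.507)) / (1 - (-0.634)^2) = 0.614173 / 0.598044 = 1.02697.
Therefore gamma(0) = 1.0270 (to 4 decimal places).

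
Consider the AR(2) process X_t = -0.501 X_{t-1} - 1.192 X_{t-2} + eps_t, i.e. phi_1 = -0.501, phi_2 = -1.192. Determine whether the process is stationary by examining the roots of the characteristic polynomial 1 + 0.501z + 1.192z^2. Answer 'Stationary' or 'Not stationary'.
\text{Not stationary}

The AR(p) characteristic polynomial is P(z) = 1 + 0.501z + 1.192z^2.
Stationarity requires all roots to lie outside the unit circle, i.e. |z| > 1 for every root.
Set 1 + (0.501) z + (1.192) z^2 = 0, i.e. a z^2 + b z + c = 0 with a = 1.192, b = 0.501, c = 1.
Discriminant D = b^2 - 4ac = (0.501)^2 - 4*(1.192)*1 = 0.251001 - (4.768) = -4.516999.
D < 0, so the roots are the complex-conjugate pair z = (-b +/- i sqrt(-D)) / (2a) = -0.2102 +/- 0.8915i.
For a conjugate pair |z|^2 = z * conj(z) = (product of roots) = c/a = 1/(1.192) = 0.838926, so |z| = sqrt(0.838926) = 0.9159 for both roots.
Moduli of all roots: 0.9159, 0.9159.
All moduli strictly greater than 1? No.
Verdict: Not stationary.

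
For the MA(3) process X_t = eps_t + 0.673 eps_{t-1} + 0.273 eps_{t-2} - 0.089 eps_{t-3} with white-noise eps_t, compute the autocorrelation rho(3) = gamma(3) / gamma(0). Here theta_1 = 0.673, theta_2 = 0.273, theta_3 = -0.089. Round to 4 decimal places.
\rho(3) = -0.0580

For an MA(q) process with theta_0 = 1, the autocovariance is
  gamma(k) = sigma^2 * sum_{i=0..q-k} theta_i * theta_{i+k},
and rho(k) = gamma(k) / gamma(0). Sigma^2 cancels.
  numerator   = (1)*(-0.089) = -0.089.
  denominator = (1)^2 + (0.673)^2 + (0.273)^2 + (-0.089)^2 = 1.535379.
  rho(3) = -0.089 / 1.535379 = -0.0580.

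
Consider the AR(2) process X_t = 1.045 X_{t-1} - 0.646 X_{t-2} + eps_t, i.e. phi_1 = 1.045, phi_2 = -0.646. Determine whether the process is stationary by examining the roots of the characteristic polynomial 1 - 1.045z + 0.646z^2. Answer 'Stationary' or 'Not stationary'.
\text{Stationary}

The AR(p) characteristic polynomial is P(z) = 1 - 1.045z + 0.646z^2.
Stationarity requires all roots to lie outside the unit circle, i.e. |z| > 1 for every root.
Set 1 + (-1.045) z + (0.646) z^2 = 0, i.e. a z^2 + b z + c = 0 with a = 0.646, b = -1.045, c = 1.
Discriminant D = b^2 - 4ac = (-1.045)^2 - 4*(0.646)*1 = 1.092025 - (2.584) = -1.491975.
D < 0, so the roots are the complex-conjugate pair z = (-b +/- i sqrt(-D)) / (2a) = 0.8088 +/- 0.9454i.
For a conjugate pair |z|^2 = z * conj(z) = (product of roots) = c/a = 1/(0.646) = 1.547988, so |z| = sqrt(1.547988) = 1.2442 for both roots.
Moduli of all roots: 1.2442, 1.2442.
All moduli strictly greater than 1? Yes.
Verdict: Stationary.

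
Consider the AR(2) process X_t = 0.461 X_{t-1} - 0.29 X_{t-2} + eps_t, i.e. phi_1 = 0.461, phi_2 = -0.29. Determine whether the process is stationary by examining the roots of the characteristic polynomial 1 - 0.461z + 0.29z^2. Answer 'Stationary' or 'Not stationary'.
\text{Stationary}

The AR(p) characteristic polynomial is P(z) = 1 - 0.461z + 0.29z^2.
Stationarity requires all roots to lie outside the unit circle, i.e. |z| > 1 for every root.
Set 1 + (-0.461) z + (0.29) z^2 = 0, i.e. a z^2 + b z + c = 0 with a = 0.29, b = -0.461, c = 1.
Discriminant D = b^2 - 4ac = (-0.461)^2 - 4*(0.29)*1 = 0.212521 - (1.16) = -0.947479.
D < 0, so the roots are the complex-conjugate pair z = (-b +/- i sqrt(-D)) / (2a) = 0.7948 +/- 1.6783i.
For a conjugate pair |z|^2 = z * conj(z) = (product of roots) = c/a = 1/(0.29) = 3.448276, so |z| = sqrt(3.448276) = 1.857 for both roots.
Moduli of all roots: 1.8570, 1.8570.
All moduli strictly greater than 1? Yes.
Verdict: Stationary.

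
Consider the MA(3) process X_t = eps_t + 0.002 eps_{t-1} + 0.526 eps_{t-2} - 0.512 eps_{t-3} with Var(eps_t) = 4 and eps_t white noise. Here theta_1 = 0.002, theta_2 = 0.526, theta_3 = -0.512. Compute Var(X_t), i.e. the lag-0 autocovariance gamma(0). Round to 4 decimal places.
\gamma(0) = 6.1553

For an MA(q) process X_t = eps_t + sum_i theta_i eps_{t-i} with
Var(eps_t) = sigma^2, the variance is
  gamma(0) = sigma^2 * (1 + sum_i theta_i^2).
  sum_i theta_i^2 = (0.002)^2 + (0.526)^2 + (-0.512)^2 = 0.000004 + 0.276676 + 0.262144 = 0.538824.
  gamma(0) = 4 * (1 + 0.538824) = 4 * 1.538824 = 6.155296, which rounds to 6.1553.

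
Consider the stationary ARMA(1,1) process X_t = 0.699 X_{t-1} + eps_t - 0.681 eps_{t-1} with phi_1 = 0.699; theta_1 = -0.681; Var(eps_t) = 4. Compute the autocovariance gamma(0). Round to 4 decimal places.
\gamma(0) = 4.0025

Multiply the model equation by X_{t-k} and take expectations. With theta_0 = psi_0 = 1 and psi_j the MA(infinity) weights, this gives
  gamma(k) - sum_i phi_i gamma(k-i) = c_k,
  c_k = sigma^2 * sum_{j=k..q} theta_j psi_{j-k}   (c_k = 0 for k > q),
using gamma(-m) = gamma(m).
psi-weights needed (psi_j = theta_j + sum_i phi_i psi_{j-i}):
  psi_1 = theta_1 + phi_1 = -0.681 + (0.699) = 0.018
Right-hand sides:
  c_0 = sigma^2 (1 + theta_1 psi_1) = 4 * (1 + (-0.681)(0.018)) = 4 * 0.987742 = 3.950968
  c_1 = sigma^2 theta_1 = 4 * (-0.681) = -2.724
  c_2 = 0
Equations for k = 0 and k = 1 (AR order 1):
  gamma(0) = phi_1 gamma(1) + c_0
  gamma(1) = phi_1 gamma(0) + c_1
Substituting the second into the first: gamma(0) (1 - phi_1^2) = c_0 + phi_1 c_1, so
  gamma(0) = (c_0 + phi_1 c_1) / (1 - phi_1^2) = (3.950968 + (0.699)(-2.724)) / (1 - (0.699)^2) = 2.046892 / 0.511399 = 4.002534.
Therefore gamma(0) = 4.0025 (to 4 decimal places).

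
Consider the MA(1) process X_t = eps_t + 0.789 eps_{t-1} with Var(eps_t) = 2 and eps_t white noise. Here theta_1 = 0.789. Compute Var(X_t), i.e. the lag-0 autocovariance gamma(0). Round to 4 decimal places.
\gamma(0) = 3.2450

For an MA(q) process X_t = eps_t + sum_i theta_i eps_{t-i} with
Var(eps_t) = sigma^2, the variance is
  gamma(0) = sigma^2 * (1 + sum_i theta_i^2).
  sum_i theta_i^2 = (0.789)^2 = 0.622521.
  gamma(0) = 2 * (1 + 0.622521) = 2 * 1.622521 = 3.245042, which rounds to 3.2450.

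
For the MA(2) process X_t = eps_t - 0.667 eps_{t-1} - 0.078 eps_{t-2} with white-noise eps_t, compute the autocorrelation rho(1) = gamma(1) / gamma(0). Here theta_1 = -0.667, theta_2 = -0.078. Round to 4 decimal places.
\rho(1) = -0.4238

For an MA(q) process with theta_0 = 1, the autocovariance is
  gamma(k) = sigma^2 * sum_{i=0..q-k} theta_i * theta_{i+k},
and rho(k) = gamma(k) / gamma(0). Sigma^2 cancels.
  numerator   = (1)*(-0.667) + (-0.667)*(-0.078) = -0.614974.
  denominator = (1)^2 + (-0.667)^2 + (-0.078)^2 = 1.450973.
  rho(1) = -0.614974 / 1.450973 = -0.4238.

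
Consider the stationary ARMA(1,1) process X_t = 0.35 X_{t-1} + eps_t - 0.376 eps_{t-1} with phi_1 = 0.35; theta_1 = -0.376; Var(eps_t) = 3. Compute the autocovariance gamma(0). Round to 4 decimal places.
\gamma(0) = 3.0023

Multiply the model equation by X_{t-k} and take expectations. With theta_0 = psi_0 = 1 and psi_j the MA(infinity) weights, this gives
  gamma(k) - sum_i phi_i gamma(k-i) = c_k,
  c_k = sigma^2 * sum_{j=k..q} theta_j psi_{j-k}   (c_k = 0 for k > q),
using gamma(-m) = gamma(m).
psi-weights needed (psi_j = theta_j + sum_i phi_i psi_{j-i}):
  psi_1 = theta_1 + phi_1 = -0.376 + (0.35) = -0.026
Right-hand sides:
  c_0 = sigma^2 (1 + theta_1 psi_1) = 3 * (1 + (-0.376)(-0.026)) = 3 * 1.009776 = 3.029328
  c_1 = sigma^2 theta_1 = 3 * (-0.376) = -1.128
  c_2 = 0
Equations for k = 0 and k = 1 (AR order 1):
  gamma(0) = phi_1 gamma(1) + c_0
  gamma(1) = phi_1 gamma(0) + c_1
Substituting the second into the first: gamma(0) (1 - phi_1^2) = c_0 + phi_1 c_1, so
  gamma(0) = (c_0 + phi_1 c_1) / (1 - phi_1^2) = (3.029328 + (0.35)(-1.128)) / (1 - (0.35)^2) = 2.634528 / 0.8775 = 3.002311.
Therefore gamma(0) = 3.0023 (to 4 decimal places).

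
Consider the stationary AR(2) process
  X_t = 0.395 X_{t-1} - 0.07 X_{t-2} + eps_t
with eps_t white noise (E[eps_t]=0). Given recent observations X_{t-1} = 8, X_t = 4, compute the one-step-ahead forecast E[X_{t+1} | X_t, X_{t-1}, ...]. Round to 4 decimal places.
E[X_{t+1} \mid \mathcal F_t] = 1.0200

For an AR(p) model X_t = c + sum_i phi_i X_{t-i} + eps_t, the
one-step-ahead conditional mean is
  E[X_{t+1} | X_t, ...] = c + sum_i phi_i X_{t+1-i}.
Substitute known values:
  E[X_{t+1} | ...] = (0.395) * (4) + (-0.07) * (8)
                   = 1.0200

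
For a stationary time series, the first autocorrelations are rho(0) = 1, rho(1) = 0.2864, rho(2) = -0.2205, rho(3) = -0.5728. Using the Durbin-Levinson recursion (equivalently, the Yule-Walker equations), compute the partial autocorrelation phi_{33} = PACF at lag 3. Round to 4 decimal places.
\phi_{33} = -0.4821

The PACF at lag k is phi_{kk}, the last component of the solution
to the Yule-Walker system G_k phi = r_k where
  (G_k)_{ij} = rho(|i - j|), (r_k)_i = rho(i), i,j = 1..k.
Equivalently, Durbin-Levinson gives phi_{kk} iteratively:
  phi_{11} = rho(1)
  phi_{kk} = [rho(k) - sum_{j=1..k-1} phi_{k-1,j} rho(k-j)]
            / [1 - sum_{j=1..k-1} phi_{k-1,j} rho(j)],
  phi_{k,j} = phi_{k-1,j} - phi_{kk} phi_{k-1,k-j},  j = 1..k-1.
Step k = 1:
  phi_11 = rho(1) = 0.2864.
Step k = 2:
  phi_22 = [rho(2) - phi_11 rho(1)] / [1 - phi_11 rho(1)] = [-0.2205 - (0.2864)(0.2864)] / [1 - (0.2864)(0.2864)]
         = -0.30252496 / 0.91797504 = -0.329557.
  Update: phi_21 = phi_11 - phi_22 phi_11 = 0.2864 - (-0.329557)(0.2864) = 0.380785.
Step k = 3:
  phi_33 = [rho(3) - phi_21 rho(2) - phi_22 rho(1)] / [1 - phi_21 rho(1) - phi_22 rho(2)]
    numerator   = -0.5728 - (0.380785)(-0.2205) - (-0.329557)(0.2864) = -0.39445181
    denominator = 1 - (0.380785)(0.2864) - (-0.329557)(-0.2205) = 0.81827587
  phi_33 = -0.39445181 / 0.81827587 = -0.4821.
Therefore phi_{33} = -0.4821.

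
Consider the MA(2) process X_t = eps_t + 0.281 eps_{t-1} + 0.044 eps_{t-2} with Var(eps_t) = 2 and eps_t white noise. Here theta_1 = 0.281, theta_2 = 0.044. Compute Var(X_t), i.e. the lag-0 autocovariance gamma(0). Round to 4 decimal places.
\gamma(0) = 2.1618

For an MA(q) process X_t = eps_t + sum_i theta_i eps_{t-i} with
Var(eps_t) = sigma^2, the variance is
  gamma(0) = sigma^2 * (1 + sum_i theta_i^2).
  sum_i theta_i^2 = (0.281)^2 + (0.044)^2 = 0.078961 + 0.001936 = 0.080897.
  gamma(0) = 2 * (1 + 0.080897) = 2 * 1.080897 = 2.161794, which rounds to 2.1618.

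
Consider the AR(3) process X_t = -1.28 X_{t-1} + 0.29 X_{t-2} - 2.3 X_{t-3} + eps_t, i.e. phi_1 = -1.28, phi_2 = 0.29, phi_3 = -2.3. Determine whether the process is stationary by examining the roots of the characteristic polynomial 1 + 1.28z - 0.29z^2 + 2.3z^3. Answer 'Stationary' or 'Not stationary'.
\text{Not stationary}

The AR(p) characteristic polynomial is P(z) = 1 + 1.28z - 0.29z^2 + 2.3z^3.
Stationarity requires all roots to lie outside the unit circle, i.e. |z| > 1 for every root.
Degree 3: look for a simple real root z0 first, then factor out (1 - z/z0) and solve the remaining quadratic.
Testing z0 = -0.5: P(-0.5) = 1 + (1.28)(-0.5) + (-0.29)(-0.5)^2 + (2.3)(-0.5)^3
  = 1 + (-0.64) + (-0.0725) + (-0.2875) = 0.  So z_0 = -0.5 is a root, |z_0| = 0.5.
Divide out the factor (1 + 2 z) = (1 - z/z0) (since 1/z0 = -2):
  P(z) = (1 + 2 z)(1 + (-0.72) z + (1.15) z^2)
  [check: z-coef -0.72 - (-2) = 1.28; z^2-coef 1.15 - (-2)(-0.72) = -0.29; z^3-coef -(-2)(1.15) = 2.3.]
Remaining roots from the quadratic factor 1 + (-0.72) z + (1.15) z^2:
  Set 1 + (-0.72) z + (1.15) z^2 = 0, i.e. a z^2 + b z + c = 0 with a = 1.15, b = -0.72, c = 1.
  Discriminant D = b^2 - 4ac = (-0.72)^2 - 4*(1.15)*1 = 0.5184 - (4.6) = -4.0816.
  D < 0, so the roots are the complex-conjugate pair z = (-b +/- i sqrt(-D)) / (2a) = 0.313 +/- 0.8784i.
  For a conjugate pair |z|^2 = z * conj(z) = (product of roots) = c/a = 1/(1.15) = 0.869565, so |z| = sqrt(0.869565) = 0.9325 for both roots.
Moduli of all roots: 0.5000, 0.9325, 0.9325.
All moduli strictly greater than 1? No.
Verdict: Not stationary.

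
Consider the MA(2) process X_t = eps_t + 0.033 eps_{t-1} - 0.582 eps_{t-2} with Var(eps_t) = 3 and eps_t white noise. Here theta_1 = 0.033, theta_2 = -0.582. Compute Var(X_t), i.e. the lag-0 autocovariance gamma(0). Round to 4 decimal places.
\gamma(0) = 4.0194

For an MA(q) process X_t = eps_t + sum_i theta_i eps_{t-i} with
Var(eps_t) = sigma^2, the variance is
  gamma(0) = sigma^2 * (1 + sum_i theta_i^2).
  sum_i theta_i^2 = (0.033)^2 + (-0.582)^2 = 0.001089 + 0.338724 = 0.339813.
  gamma(0) = 3 * (1 + 0.339813) = 3 * 1.339813 = 4.019439, which rounds to 4.0194.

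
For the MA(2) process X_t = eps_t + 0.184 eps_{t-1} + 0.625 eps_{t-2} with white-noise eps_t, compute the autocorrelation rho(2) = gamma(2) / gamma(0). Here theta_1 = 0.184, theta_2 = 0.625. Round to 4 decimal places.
\rho(2) = 0.4388

For an MA(q) process with theta_0 = 1, the autocovariance is
  gamma(k) = sigma^2 * sum_{i=0..q-k} theta_i * theta_{i+k},
and rho(k) = gamma(k) / gamma(0). Sigma^2 cancels.
  numerator   = (1)*(0.625) = 0.625.
  denominator = (1)^2 + (0.184)^2 + (0.625)^2 = 1.424481.
  rho(2) = 0.625 / 1.424481 = 0.4388.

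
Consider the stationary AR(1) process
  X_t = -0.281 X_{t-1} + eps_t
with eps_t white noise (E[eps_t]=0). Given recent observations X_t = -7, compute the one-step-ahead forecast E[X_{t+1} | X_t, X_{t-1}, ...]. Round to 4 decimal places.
E[X_{t+1} \mid \mathcal F_t] = 1.9670

For an AR(p) model X_t = c + sum_i phi_i X_{t-i} + eps_t, the
one-step-ahead conditional mean is
  E[X_{t+1} | X_t, ...] = c + sum_i phi_i X_{t+1-i}.
Substitute known values:
  E[X_{t+1} | ...] = (-0.281) * (-7)
                   = 1.9670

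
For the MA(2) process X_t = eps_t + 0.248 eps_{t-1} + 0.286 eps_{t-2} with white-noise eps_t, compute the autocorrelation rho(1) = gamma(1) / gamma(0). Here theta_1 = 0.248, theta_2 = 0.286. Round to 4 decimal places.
\rho(1) = 0.2790

For an MA(q) process with theta_0 = 1, the autocovariance is
  gamma(k) = sigma^2 * sum_{i=0..q-k} theta_i * theta_{i+k},
and rho(k) = gamma(k) / gamma(0). Sigma^2 cancels.
  numerator   = (1)*(0.248) + (0.248)*(0.286) = 0.318928.
  denominator = (1)^2 + (0.248)^2 + (0.286)^2 = 1.1433.
  rho(1) = 0.318928 / 1.1433 = 0.2790.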